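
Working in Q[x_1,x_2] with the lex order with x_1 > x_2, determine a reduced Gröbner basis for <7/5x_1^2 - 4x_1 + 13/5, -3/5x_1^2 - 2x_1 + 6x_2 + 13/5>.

Buchberger's algorithm terminates because the ascending chain of leading-term ideals stabilizes.

f_1 = 7/5x_1^2 - 4x_1 + 13/5, LT = x_1^2.
f_2 = -3/5x_1^2 - 2x_1 + 6x_2 + 13/5, LT = x_1^2.

S(f_1,f_2): lcm = x_1^2. S = -130/21x_1 + 10x_2 + 130/21.
  leading term x_1: no divisor's leading term divides it; move -130/21x_1 to the remainder.
  leading term x_2: no divisor's leading term divides it; move 10x_2 to the remainder.
  leading term 1: no divisor's leading term divides it; move 130/21 to the remainder.
  remainder -130/21x_1 + 10x_2 + 130/21 ≠ 0; add g_3 = -130/21x_1 + 10x_2 + 130/21 to the basis.

S(f_1,g_3): lcm = x_1^2. S = 21/13x_1x_2 - 13/7x_1 + 13/7.
  leading term x_1x_2: subtract (-441/1690x_2)·g_3 from 21/13x_1x_2 - 13/7x_1 + 13/7 → -13/7x_1 + 441/169x_2^2 + 21/13x_2 + 13/7
  leading term x_1: subtract (3/10)·g_3 from -13/7x_1 + 441/169x_2^2 + 21/13x_2 + 13/7 → 441/169x_2^2 - 18/13x_2
  leading term x_2^2: no divisor's leading term divides it; move 441/169x_2^2 to the remainder.
  leading term x_2: no divisor's leading term divides it; move -18/13x_2 to the remainder.
  remainder 441/169x_2^2 - 18/13x_2 ≠ 0; add g_4 = 441/169x_2^2 - 18/13x_2 to the basis.

The other S-polynomials (S(f_2,g_3), S(f_1,g_4), S(f_2,g_4), S(g_3,g_4)) all reduce to 0 modulo the current basis, so we have a Gröbner basis.
Inter-reduce: drop elements whose leading term is divisible by another's, tail-reduce, and make monic.

G = {x_1 - 21/13x_2 - 1, x_2^2 - 26/49x_2}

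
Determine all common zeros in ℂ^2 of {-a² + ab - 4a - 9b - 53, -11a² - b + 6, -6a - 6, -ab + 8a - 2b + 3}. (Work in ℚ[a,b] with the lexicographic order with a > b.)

Compute a lex Gröbner basis by Buchberger's algorithm.
f_1 = -a² + ab - 4a - 9b - 53, LT = a².
f_2 = -11a² - b + 6, LT = a².
f_3 = -6a - 6, LT = a.
f_4 = -ab + 8a - 2b + 3, LT = ab.

S(f_1,f_2): lcm = a². S = -ab + 4a + 98/11b + 589/11.
  leading term ab: subtract (⅙b)·f_3 from -ab + 4a + 98/11b + 589/11 → 4a + 109/11b + 589/11
  leading term a: subtract (-⅔)·f_3 from 4a + 109/11b + 589/11 → 109/11b + 545/11
  leading term b: no divisor's leading term divides it; move 109/11b to the remainder.
  leading term 1: no divisor's leading term divides it; move 545/11 to the remainder.
  remainder 109/11b + 545/11 ≠ 0; add h_5 = 109/11b + 545/11 to the basis.

The other S-polynomials (S(f_1,f_3), S(f_1,f_4), S(f_2,f_3), S(f_2,f_4), S(f_3,f_4), S(f_1,h_5), S(f_2,h_5), S(f_3,h_5), S(f_4,h_5)) all reduce to 0 modulo the current basis, so we have a Gröbner basis.
Inter-reduce: drop elements whose leading term is divisible by another's, tail-reduce, and make monic.
Reduced Gröbner basis: {a + 1, b + 5}.

A lex Gröbner basis eliminates variables successively. Here b + 5 depends only on b, with roots {-5}; lifting each root through the earlier basis elements recovers the full solutions.
  b = -5: the earlier basis element becomes a + 1 = 0, giving a = -1 — point (-1, -5).
Check: every point annihilates each of the original generators.

{(-1, -5)}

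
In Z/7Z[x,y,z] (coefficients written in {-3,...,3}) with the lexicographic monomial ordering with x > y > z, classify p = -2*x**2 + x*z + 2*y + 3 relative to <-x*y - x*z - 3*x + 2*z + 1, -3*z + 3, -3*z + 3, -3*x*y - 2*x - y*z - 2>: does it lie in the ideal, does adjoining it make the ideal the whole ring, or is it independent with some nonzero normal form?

First compute the reduced Gröbner basis of I by Buchberger's algorithm.
f_1 = -x*y - x*z - 3*x + 2*z + 1, LT = x*y.
f_2 = -3*z + 3, LT = z.
f_3 = -3*z + 3, LT = z.
f_4 = -3*x*y - 2*x - y*z - 2, LT = x*y.

S(f_1,f_4): lcm = x*y. S = x*z + 2*y*z - 2*z + 3.
  leading term x*z: subtract (2*x)·f_2 from x*z + 2*y*z - 2*z + 3 → x + 2*y*z - 2*z + 3
  leading term x: no divisor's leading term divides it; move x to the remainder.
  leading term y*z: subtract (-3*y)·f_2 from 2*y*z - 2*z + 3 → 2*y - 2*z + 3
  leading term y: no divisor's leading term divides it; move 2*y to the remainder.
  leading term z: subtract (3)·f_2 from -2*z + 3 → 1
  leading term 1: no divisor's leading term divides it; move 1 to the remainder.
  remainder x + 2*y + 1 ≠ 0; add h_5 = x + 2*y + 1 to the basis.

S(f_1,h_5): lcm = x*y. S = x*z + 3*x - 2*y**2 - y - 2*z - 1.
  leading term x*z: subtract (2*x)·f_2 from x*z + 3*x - 2*y**2 - y - 2*z - 1 → -3*x - 2*y**2 - y - 2*z - 1
  leading term x: subtract (-3)·h_5 from -3*x - 2*y**2 - y - 2*z - 1 → -2*y**2 - 2*y - 2*z + 2
  leading term y**2: no divisor's leading term divides it; move -2*y**2 to the remainder.
  leading term y: no divisor's leading term divides it; move -2*y to the remainder.
  leading term z: subtract (3)·f_2 from -2*z + 2 → 0
  remainder -2*y**2 - 2*y ≠ 0; add h_6 = -2*y**2 - 2*y to the basis.

The other S-polynomials (S(f_1,f_2), S(f_1,f_3), S(f_2,f_3), S(f_2,f_4), S(f_3,f_4), S(f_2,h_5), S(f_3,h_5), S(f_4,h_5), S(f_1,h_6), S(f_2,h_6), S(f_3,h_6), S(f_4,h_6), S(h_5,h_6)) all reduce to 0 modulo the current basis, so we have a Gröbner basis.
Inter-reduce: drop elements whose leading term is divisible by another's, tail-reduce, and make monic.
Reduced Gröbner basis: {x + 2*y + 1, y**2 + y, z - 1}.
Label its elements g_1 = x + 2*y + 1, g_2 = y**2 + y, g_3 = z - 1.

Reduce p = -2*x**2 + x*z + 2*y + 3 modulo G:
  leading term x**2: subtract (-2*x)·g_1 from -2*x**2 + x*z + 2*y + 3 → -3*x*y + x*z + 2*x + 2*y + 3
  leading term x*y: subtract (-3*y)·g_1 from -3*x*y + x*z + 2*x + 2*y + 3 → x*z + 2*x - y**2 - 2*y + 3
  leading term x*z: subtract (z)·g_1 from x*z + 2*x - y**2 - 2*y + 3 → 2*x - y**2 - 2*y*z - 2*y - z + 3
  leading term x: subtract (2)·g_1 from 2*x - y**2 - 2*y*z - 2*y - z + 3 → -y**2 - 2*y*z + y - z + 1
  leading term y**2: subtract (-1)·g_2 from -y**2 - 2*y*z + y - z + 1 → -2*y*z + 2*y - z + 1
  leading term y*z: subtract (-2*y)·g_3 from -2*y*z + 2*y - z + 1 → -z + 1
  leading term z: subtract (-1)·g_3 from -z + 1 → 0
  normal form = 0.
Since the normal form is 0, p ∈ I.

-2*x**2 + x*z + 2*y + 3 lies in I (it reduces to 0).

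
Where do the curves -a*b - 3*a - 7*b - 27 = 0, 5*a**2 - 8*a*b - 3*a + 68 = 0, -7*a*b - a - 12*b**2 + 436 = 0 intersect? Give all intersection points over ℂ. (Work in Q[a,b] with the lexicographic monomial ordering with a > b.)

{(-4, -5)}

Compute a lex Gröbner basis by Buchberger's algorithm.
f_1 = -a*b - 3*a - 7*b - 27, LT = a*b.
f_2 = 5*a**2 - 8*a*b - 3*a + 68, LT = a**2.
f_3 = -7*a*b - a - 12*b**2 + 436, LT = a*b.

S(f_1,f_2): lcm = a**2*b. S = 3*a**2 + 8/5*a*b**2 + 38/5*a*b + 27*a - 68/5*b.
  leading term a**2: subtract (3/5)·f_2 from 3*a**2 + 8/5*a*b**2 + 38/5*a*b + 27*a - 68/5*b → 8/5*a*b**2 + 62/5*a*b + 144/5*a - 68/5*b - 204/5
  leading term a*b**2: subtract (-8/5*b)·f_1 from 8/5*a*b**2 + 62/5*a*b + 144/5*a - 68/5*b - 204/5 → 38/5*a*b + 144/5*a - 56/5*b**2 - 284/5*b - 204/5
  leading term a*b: subtract (-38/5)·f_1 from 38/5*a*b + 144/5*a - 56/5*b**2 - 284/5*b - 204/5 → 6*a - 56/5*b**2 - 110*b - 246
  leading term a: no divisor's leading term divides it; move 6*a to the remainder.
  leading term b**2: no divisor's leading term divides it; move -56/5*b**2 to the remainder.
  leading term b: no divisor's leading term divides it; move -110*b to the remainder.
  leading term 1: no divisor's leading term divides it; move -246 to the remainder.
  remainder 6*a - 56/5*b**2 - 110*b - 246 ≠ 0; add h_4 = 6*a - 56/5*b**2 - 110*b - 246 to the basis.

S(f_1,f_3): lcm = a*b. S = 20/7*a - 12/7*b**2 + 7*b + 625/7.
  leading term a: subtract (10/21)·h_4 from 20/7*a - 12/7*b**2 + 7*b + 625/7 → 76/21*b**2 + 1247/21*b + 1445/7
  leading term b**2: no divisor's leading term divides it; move 76/21*b**2 to the remainder.
  leading term b: no divisor's leading term divides it; move 1247/21*b to the remainder.
  leading term 1: no divisor's leading term divides it; move 1445/7 to the remainder.
  remainder 76/21*b**2 + 1247/21*b + 1445/7 ≠ 0; add h_5 = 76/21*b**2 + 1247/21*b + 1445/7 to the basis.

S(f_2,f_3): lcm = a**2*b. S = -1/7*a**2 - 116/35*a*b**2 - 3/5*a*b + 436/7*a + 68/5*b.
  leading term a**2: subtract (-1/35)·f_2 from -1/7*a**2 - 116/35*a*b**2 - 3/5*a*b + 436/7*a + 68/5*b → -116/35*a*b**2 - 29/35*a*b + 311/5*a + 68/5*b + 68/35
  leading term a*b**2: subtract (116/35*b)·f_1 from -116/35*a*b**2 - 29/35*a*b + 311/5*a + 68/5*b + 68/35 → 319/35*a*b + 311/5*a + 116/5*b**2 + 3608/35*b + 68/35
  leading term a*b: subtract (-319/35)·f_1 from 319/35*a*b + 311/5*a + 116/5*b**2 + 3608/35*b + 68/35 → 244/7*a + 116/5*b**2 + 275/7*b - 1709/7
  leading term a: subtract (122/21)·h_4 from 244/7*a + 116/5*b**2 + 275/7*b - 1709/7 → 1324/15*b**2 + 2035/3*b + 1185
  leading term b**2: subtract (2317/95)·h_5 from 1324/15*b**2 + 2035/3*b + 1185 → -73144/95*b - 73144/19
  leading term b: no divisor's leading term divides it; move -73144/95*b to the remainder.
  leading term 1: no divisor's leading term divides it; move -73144/19 to the remainder.
  remainder -73144/95*b - 73144/19 ≠ 0; add h_6 = -73144/95*b - 73144/19 to the basis.

The other S-polynomials (S(f_1,h_4), S(f_2,h_4), S(f_3,h_4), S(f_1,h_5), S(f_2,h_5), S(f_3,h_5), S(h_4,h_5), S(f_1,h_6), S(f_2,h_6), S(f_3,h_6), S(h_4,h_6), S(h_5,h_6)) all reduce to 0 modulo the current basis, so we have a Gröbner basis.
Inter-reduce: drop elements whose leading term is divisible by another's, tail-reduce, and make monic.
Reduced Gröbner basis: {a + 4, b + 5}.

Elimination: the polynomial b + 5 lies in the elimination ideal for b, so b ∈ {-5}. For each such b, the remaining basis elements (now univariate) give the rest of the solution.
  b = -5: the earlier basis element becomes a + 4 = 0, giving a = -4 — point (-4, -5).
Check: every point annihilates each of the original generators.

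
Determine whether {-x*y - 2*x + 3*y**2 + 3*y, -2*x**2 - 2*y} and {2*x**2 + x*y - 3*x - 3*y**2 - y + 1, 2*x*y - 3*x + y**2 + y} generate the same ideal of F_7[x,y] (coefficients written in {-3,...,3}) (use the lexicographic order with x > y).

Since reduced Gröbner bases are canonical representatives of ideals under a given ordering, it suffices to compute and compare them.
Buchberger on the first generating set:
f_1 = -x*y - 2*x + 3*y**2 + 3*y, LT = x*y.
f_2 = -2*x**2 - 2*y, LT = x**2.

S(f_1,f_2): lcm = x**2*y. S = 2*x**2 - 3*x*y**2 - 3*x*y - y**2.
  reduce S modulo (f_1, f_2):
  remainder x - 2*y**3 - y**2 ≠ 0; add g_3 = x - 2*y**3 - y**2 to the basis.

S(f_1,g_3): lcm = x*y. S = 2*x + 2*y**4 + y**3 - 3*y**2 - 3*y.
  reduce S modulo (f_1, f_2, g_3):
  remainder 2*y**4 - 2*y**3 - y**2 - 3*y ≠ 0; add g_4 = 2*y**4 - 2*y**3 - y**2 - 3*y to the basis.

The other S-polynomials (S(f_2,g_3), S(f_1,g_4), S(f_2,g_4), S(g_3,g_4)) all reduce to 0 modulo the current basis, so we have a Gröbner basis.
Inter-reduce: drop elements whose leading term is divisible by another's, tail-reduce, and make monic.
Reduced Gröbner basis: {x - 2*y**3 - y**2, y**4 - y**3 + 3*y**2 + 2*y}.

Buchberger on the second generating set:
h_1 = 2*x**2 + x*y - 3*x - 3*y**2 - y + 1, LT = x**2.
h_2 = 2*x*y - 3*x + y**2 + y, LT = x*y.

S(h_1,h_2): lcm = x**2*y. S = -2*x**2 - 2*x*y + 2*y**3 + 3*y**2 - 3*y.
  reduce S modulo (h_1, h_2):
  remainder -x + 2*y**3 - 3*y**2 + 1 ≠ 0; add k_3 = -x + 2*y**3 - 3*y**2 + 1 to the basis.

S(h_1,k_3): lcm = x**2. S = 2*x*y**3 - 3*x*y**2 - 3*x*y + 3*x + 2*y**2 + 3*y - 3.
  reduce S modulo (h_1, h_2, k_3):
  remainder -y**4 + 3*y**3 + y**2 + y - 1 ≠ 0; add k_4 = -y**4 + 3*y**3 + y**2 + y - 1 to the basis.

The other S-polynomials (S(h_2,k_3), S(h_1,k_4), S(h_2,k_4), S(k_3,k_4)) all reduce to 0 modulo the current basis, so we have a Gröbner basis.
Inter-reduce: drop elements whose leading term is divisible by another's, tail-reduce, and make monic.
Reduced Gröbner basis: {x - 2*y**3 + 3*y**2 - 1, y**4 - 3*y**3 - y**2 - y + 1}.

Since the reduced bases disagree, the two ideals are not the same.

No, the ideals differ.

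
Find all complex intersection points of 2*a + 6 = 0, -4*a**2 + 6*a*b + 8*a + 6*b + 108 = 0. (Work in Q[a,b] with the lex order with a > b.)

{(-3, 4)}

Compute a lex Gröbner basis by Buchberger's algorithm.
f_1 = 2*a + 6, LT = a.
f_2 = -4*a**2 + 6*a*b + 8*a + 6*b + 108, LT = a**2.

S(f_1,f_2): lcm = a**2. S = 3/2*a*b + 5*a + 3/2*b + 27.
  leading term a*b: subtract (3/4*b)·f_1 from 3/2*a*b + 5*a + 3/2*b + 27 → 5*a - 3*b + 27
  leading term a: subtract (5/2)·f_1 from 5*a - 3*b + 27 → -3*b + 12
  leading term b: no divisor's leading term divides it; move -3*b to the remainder.
  leading term 1: no divisor's leading term divides it; move 12 to the remainder.
  remainder -3*b + 12 ≠ 0; add h_3 = -3*b + 12 to the basis.

The other S-polynomials (S(f_1,h_3), S(f_2,h_3)) all reduce to 0 modulo the current basis, so we have a Gröbner basis.
Inter-reduce: drop elements whose leading term is divisible by another's, tail-reduce, and make monic.
Reduced Gröbner basis: {a + 3, b - 4}.

Elimination: the polynomial b - 4 lies in the elimination ideal for b, so b ∈ {4}. For each such b, the remaining basis elements (now univariate) give the rest of the solution.
  b = 4: the earlier basis element becomes a + 3 = 0, giving a = -3 — point (-3, 4).
This is the nonlinear analogue of row-reducing a linear system.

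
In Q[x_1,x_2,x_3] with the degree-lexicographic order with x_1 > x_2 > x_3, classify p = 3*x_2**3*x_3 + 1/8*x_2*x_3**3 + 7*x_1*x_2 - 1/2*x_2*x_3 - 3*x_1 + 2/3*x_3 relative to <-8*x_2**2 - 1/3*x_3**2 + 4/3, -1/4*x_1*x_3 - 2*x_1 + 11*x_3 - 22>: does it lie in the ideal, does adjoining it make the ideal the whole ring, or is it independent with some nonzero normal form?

3*x_2**3*x_3 + 1/8*x_2*x_3**3 + 7*x_1*x_2 - 1/2*x_2*x_3 - 3*x_1 + 2/3*x_3 is independent of I; its normal form modulo I is 7*x_1*x_2 - 3*x_1 + 2/3*x_3.

First compute the reduced Gröbner basis of I by Buchberger's algorithm.
f_1 = -8*x_2**2 - 1/3*x_3**2 + 4/3, LT = x_2**2.
f_2 = -1/4*x_1*x_3 - 2*x_1 + 11*x_3 - 22, LT = x_1*x_3.

The S-polynomials (S(f_1,f_2)) all reduce to 0 modulo the current basis, so we have a Gröbner basis.
Inter-reduce: drop elements whose leading term is divisible by another's, tail-reduce, and make monic.
Reduced Gröbner basis: {x_1*x_3 + 8*x_1 - 44*x_3 + 88, x_2**2 + 1/24*x_3**2 - 1/6}.
Label its elements g_1 = x_1*x_3 + 8*x_1 - 44*x_3 + 88, g_2 = x_2**2 + 1/24*x_3**2 - 1/6.

Reduce p = 3*x_2**3*x_3 + 1/8*x_2*x_3**3 + 7*x_1*x_2 - 1/2*x_2*x_3 - 3*x_1 + 2/3*x_3 modulo G:
  leading term x_2**3*x_3: subtract (3*x_2*x_3)·g_2 from 3*x_2**3*x_3 + 1/8*x_2*x_3**3 + 7*x_1*x_2 - 1/2*x_2*x_3 - 3*x_1 + 2/3*x_3 → 7*x_1*x_2 - 3*x_1 + 2/3*x_3
  leading term x_1*x_2: no divisor's leading term divides it; move 7*x_1*x_2 to the remainder.
  leading term x_1: no divisor's leading term divides it; move -3*x_1 to the remainder.
  leading term x_3: no divisor's leading term divides it; move 2/3*x_3 to the remainder.
  normal form = 7*x_1*x_2 - 3*x_1 + 2/3*x_3.
The normal form is nonzero, so p ∉ I. Since p minus its normal form lies in I, I + (p) = I + (r) where r = 7*x_1*x_2 - 3*x_1 + 2/3*x_3; decide whether this ideal is the whole ring.
Run Buchberger on G together with r (pairs among the g_i already reduce to 0 since G is a Gröbner basis):
g_1 = x_1*x_3 + 8*x_1 - 44*x_3 + 88, LT = x_1*x_3.
g_2 = x_2**2 + 1/24*x_3**2 - 1/6, LT = x_2**2.
r = 7*x_1*x_2 - 3*x_1 + 2/3*x_3, LT = x_1*x_2.

S(g_1,r): lcm = x_1*x_2*x_3. S = 8*x_1*x_2 + 3/7*x_1*x_3 - 44*x_2*x_3 - 2/21*x_3**2 + 88*x_2.
  reduce S modulo (g_1, g_2, r):
  remainder -44*x_2*x_3 - 2/21*x_3**2 + 88*x_2 + 380/21*x_3 - 264/7 ≠ 0; add m_4 = -44*x_2*x_3 - 2/21*x_3**2 + 88*x_2 + 380/21*x_3 - 264/7 to the basis.

S(g_2,r): lcm = x_1*x_2**2. S = 1/24*x_1*x_3**2 + 3/7*x_1*x_2 - 2/21*x_2*x_3 - 1/6*x_1.
  reduce S modulo (g_1, g_2, r, m_4):
  remainder 17789/9702*x_3**2 + 263/98*x_1 - 4/21*x_2 - 89323/4851*x_3 + 4324/147 ≠ 0; add m_5 = 17789/9702*x_3**2 + 263/98*x_1 - 4/21*x_2 - 89323/4851*x_3 + 4324/147 to the basis.

S(g_1,m_5): lcm = x_1*x_3**2. S = -26037/17789*x_1**2 + 1848/17789*x_1*x_2 + 320958/17789*x_1*x_3 - 44*x_3**2 - 285384/17789*x_1 + 88*x_3.
  reduce S modulo (g_1, g_2, r, m_4, m_5):
  remainder -26037/17789*x_1**2 - 1706628/17789*x_1 - 81312/17789*x_2 + 7826984/17789*x_3 - 15687408/17789 ≠ 0; add m_6 = -26037/17789*x_1**2 - 1706628/17789*x_1 - 81312/17789*x_2 + 7826984/17789*x_3 - 15687408/17789 to the basis.

The other S-polynomials (S(g_1,g_2), S(g_1,m_4), S(g_2,m_4), S(r,m_4), S(g_2,m_5), S(r,m_5), S(m_4,m_5), S(g_1,m_6), S(g_2,m_6), S(r,m_6), S(m_4,m_6), S(m_5,m_6)) all reduce to 0 modulo the current basis, so we have a Gröbner basis.
Inter-reduce: drop elements whose leading term is divisible by another's, tail-reduce, and make monic.
Reduced Gröbner basis: {x_1**2 + 51716/789*x_1 + 2464/789*x_2 - 711544/2367*x_3 + 475376/789, x_1*x_2 - 3/7*x_1 + 2/21*x_3, x_1*x_3 + 8*x_1 - 44*x_3 + 88, x_2**2 - 8679/142312*x_1 + 77/17789*x_2 + 89323/213468*x_3 - 89135/106734, x_2*x_3 - 789/249046*x_1 - 35574/17789*x_2 - 48504/124523*x_3 + 14630/17789, x_3**2 + 26037/17789*x_1 - 1848/17789*x_2 - 178646/17789*x_3 + 285384/17789}.
The reduced Gröbner basis of I + (p) is {x_1**2 + 51716/789*x_1 + 2464/789*x_2 - 711544/2367*x_3 + 475376/789, x_1*x_2 - 3/7*x_1 + 2/21*x_3, x_1*x_3 + 8*x_1 - 44*x_3 + 88, x_2**2 - 8679/142312*x_1 + 77/17789*x_2 + 89323/213468*x_3 - 89135/106734, x_2*x_3 - 789/249046*x_1 - 35574/17789*x_2 - 48504/124523*x_3 + 14630/17789, x_3**2 + 26037/17789*x_1 - 1848/17789*x_2 - 178646/17789*x_3 + 285384/17789} ≠ {1}, a proper ideal, so the enlarged system stays consistent: p is independent of I, with normal form 7*x_1*x_2 - 3*x_1 + 2/3*x_3.

The remainder on division by a Gröbner basis is unique — it is the normal form.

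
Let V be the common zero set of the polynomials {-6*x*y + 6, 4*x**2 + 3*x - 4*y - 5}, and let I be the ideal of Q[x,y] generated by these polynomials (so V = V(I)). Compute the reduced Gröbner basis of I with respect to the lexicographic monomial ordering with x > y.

G = {x - y**2 - 5/4*y + 3/4, y**3 + 5/4*y**2 - 3/4*y - 1}

f_1 = -6*x*y + 6, LT = x*y.
f_2 = 4*x**2 + 3*x - 4*y - 5, LT = x**2.

S(f_1,f_2): lcm = x**2*y. S = -3/4*x*y - x + y**2 + 5/4*y.
  leading term x*y: subtract (1/8)·f_1 from -3/4*x*y - x + y**2 + 5/4*y → -x + y**2 + 5/4*y - 3/4
  leading term x: no divisor's leading term divides it; move -x to the remainder.
  leading term y**2: no divisor's leading term divides it; move y**2 to the remainder.
  leading term y: no divisor's leading term divides it; move 5/4*y to the remainder.
  leading term 1: no divisor's leading term divides it; move -3/4 to the remainder.
  remainder -x + y**2 + 5/4*y - 3/4 ≠ 0; add g_3 = -x + y**2 + 5/4*y - 3/4 to the basis.

S(f_1,g_3): lcm = x*y. S = y**3 + 5/4*y**2 - 3/4*y - 1.
  leading term y**3: no divisor's leading term divides it; move y**3 to the remainder.
  leading term y**2: no divisor's leading term divides it; move 5/4*y**2 to the remainder.
  leading term y: no divisor's leading term divides it; move -3/4*y to the remainder.
  leading term 1: no divisor's leading term divides it; move -1 to the remainder.
  remainder y**3 + 5/4*y**2 - 3/4*y - 1 ≠ 0; add g_4 = y**3 + 5/4*y**2 - 3/4*y - 1 to the basis.

The other S-polynomials (S(f_2,g_3), S(f_1,g_4), S(f_2,g_4), S(g_3,g_4)) all reduce to 0 modulo the current basis, so we have a Gröbner basis.
Inter-reduce: drop elements whose leading term is divisible by another's, tail-reduce, and make monic.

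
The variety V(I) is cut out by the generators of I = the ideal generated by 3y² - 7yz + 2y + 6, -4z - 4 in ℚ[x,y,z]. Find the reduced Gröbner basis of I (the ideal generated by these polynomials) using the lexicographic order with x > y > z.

This is the nonlinear analogue of row-reducing a linear system.

f_1 = 3y² - 7yz + 2y + 6, LT = y².
f_2 = -4z - 4, LT = z.

The S-polynomials (S(f_1,f_2)) all reduce to 0 modulo the current basis, so we have a Gröbner basis.

G = {y² + 3y + 2, z + 1}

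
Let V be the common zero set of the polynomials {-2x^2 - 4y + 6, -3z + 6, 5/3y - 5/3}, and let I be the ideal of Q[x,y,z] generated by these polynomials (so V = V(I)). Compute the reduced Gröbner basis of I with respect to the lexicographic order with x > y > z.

G = {x^2 - 1, y - 1, z - 2}

f_1 = -2x^2 - 4y + 6, LT = x^2.
f_2 = -3z + 6, LT = z.
f_3 = 5/3y - 5/3, LT = y.

The S-polynomials (S(f_1,f_2), S(f_1,f_3), S(f_2,f_3)) all reduce to 0 modulo the current basis, so we have a Gröbner basis.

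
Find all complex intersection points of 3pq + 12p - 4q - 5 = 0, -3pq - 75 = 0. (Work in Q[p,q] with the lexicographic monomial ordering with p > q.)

Compute a lex Gröbner basis by Buchberger's algorithm.
f_1 = 3pq + 12p - 4q - 5, LT = pq.
f_2 = -3pq - 75, LT = pq.

S(f_1,f_2): lcm = pq. S = 4p - 4/3q - 80/3.
  leading term p: no divisor's leading term divides it; move 4p to the remainder.
  leading term q: no divisor's leading term divides it; move -4/3q to the remainder.
  leading term 1: no divisor's leading term divides it; move -80/3 to the remainder.
  remainder 4p - 4/3q - 80/3 ≠ 0; add h_3 = 4p - 4/3q - 80/3 to the basis.

S(f_1,h_3): lcm = pq. S = 4p + 1/3q^2 + 16/3q - 5/3.
  leading term p: subtract (1)·h_3 from 4p + 1/3q^2 + 16/3q - 5/3 → 1/3q^2 + 20/3q + 25
  leading term q^2: no divisor's leading term divides it; move 1/3q^2 to the remainder.
  leading term q: no divisor's leading term divides it; move 20/3q to the remainder.
  leading term 1: no divisor's leading term divides it; move 25 to the remainder.
  remainder 1/3q^2 + 20/3q + 25 ≠ 0; add h_4 = 1/3q^2 + 20/3q + 25 to the basis.

S(f_2,h_3): lcm = pq. S = 1/3q^2 + 20/3q + 25.
  leading term q^2: subtract (1)·h_4 from 1/3q^2 + 20/3q + 25 → 0
  remainder 0.

S(f_1,h_4): lcm = pq^2. S = -16pq - 75p - 4/3q^2 - 5/3q.
  leading term pq: subtract (-16/3)·f_1 from -16pq - 75p - 4/3q^2 - 5/3q → -11p - 4/3q^2 - 23q - 80/3
  leading term p: subtract (-11/4)·h_3 from -11p - 4/3q^2 - 23q - 80/3 → -4/3q^2 - 80/3q - 100
  leading term q^2: subtract (-4)·h_4 from -4/3q^2 - 80/3q - 100 → 0
  remainder 0.

S(f_2,h_4): lcm = pq^2. S = -20pq - 75p + 25q.
  leading term pq: subtract (-20/3)·f_1 from -20pq - 75p + 25q → 5p - 5/3q - 100/3
  leading term p: subtract (5/4)·h_3 from 5p - 5/3q - 100/3 → 0
  remainder 0.

S(h_3,h_4): leading monomials are coprime, so the S-polynomial reduces to 0 (Buchberger's first criterion).
Every S-polynomial of the final basis reduces to 0, so we have a Gröbner basis.
Inter-reduce: drop elements whose leading term is divisible by another's, tail-reduce, and make monic.
Reduced Gröbner basis: {p - 1/3q - 20/3, q^2 + 20q + 75}.

Since the basis is lex-ordered, q^2 + 20q + 75 is univariate in q. Its roots are {-15, -5}. Back-substituting each root into the other basis elements fixes the other coordinates.
  q = -15: the earlier basis element becomes p - 5/3 = 0, giving p = 5/3 — point (5/3, -15).
  q = -5: the earlier basis element becomes p - 5 = 0, giving p = 5 — point (5, -5).

{(5/3, -15), (5, -5)}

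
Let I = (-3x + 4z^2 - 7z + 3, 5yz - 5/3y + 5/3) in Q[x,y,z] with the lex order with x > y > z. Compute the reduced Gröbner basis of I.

f_1 = -3x + 4z^2 - 7z + 3, LT = x.
f_2 = 5yz - 5/3y + 5/3, LT = yz.

The S-polynomials (S(f_1,f_2)) all reduce to 0 modulo the current basis, so we have a Gröbner basis.

G = {x - 4/3z^2 + 7/3z - 1, yz - 1/3y + 1/3}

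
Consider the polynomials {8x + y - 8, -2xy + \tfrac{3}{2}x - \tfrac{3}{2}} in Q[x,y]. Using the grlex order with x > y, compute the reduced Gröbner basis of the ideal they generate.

G = {y^{2} - \tfrac{35}{4}y, x + \tfrac{1}{8}y - 1}

f_1 = 8x + y - 8, LT = x.
f_2 = -2xy + \tfrac{3}{2}x - \tfrac{3}{2}, LT = xy.

S(f_1,f_2): lcm = xy. S = \tfrac{1}{8}y^{2} + \tfrac{3}{4}x - y - \tfrac{3}{4}.
  reduce S modulo (f_1, f_2):
  remainder \tfrac{1}{8}y^{2} - \tfrac{35}{32}y ≠ 0; add g_3 = \tfrac{1}{8}y^{2} - \tfrac{35}{32}y to the basis.

The other S-polynomials (S(f_1,g_3), S(f_2,g_3)) all reduce to 0 modulo the current basis, so we have a Gröbner basis.
Inter-reduce: drop elements whose leading term is divisible by another's, tail-reduce, and make monic.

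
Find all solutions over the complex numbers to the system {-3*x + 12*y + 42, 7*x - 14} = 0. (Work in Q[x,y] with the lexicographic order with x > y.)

Compute a lex Gröbner basis by Buchberger's algorithm.
f_1 = -3*x + 12*y + 42, LT = x.
f_2 = 7*x - 14, LT = x.

S(f_1,f_2): lcm = x. S = -4*y - 12.
  reduce S modulo (f_1, f_2):
  remainder -4*y - 12 ≠ 0; add h_3 = -4*y - 12 to the basis.

The other S-polynomials (S(f_1,h_3), S(f_2,h_3)) all reduce to 0 modulo the current basis, so we have a Gröbner basis.
Inter-reduce: drop elements whose leading term is divisible by another's, tail-reduce, and make monic.
Reduced Gröbner basis: {x - 2, y + 3}.

Since the basis is lex-ordered, y + 3 is univariate in y. Its roots are {-3}. Back-substituting each root into the other basis elements fixes the other coordinates.
  y = -3: the earlier basis element becomes x - 2 = 0, giving x = 2 — point (2, -3).

{(2, -3)}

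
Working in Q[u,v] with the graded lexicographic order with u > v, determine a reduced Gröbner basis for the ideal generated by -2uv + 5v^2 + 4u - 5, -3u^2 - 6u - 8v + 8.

f_1 = -2uv + 5v^2 + 4u - 5, LT = uv.
f_2 = -3u^2 - 6u - 8v + 8, LT = u^2.

S(f_1,f_2): lcm = u^2v. S = -5/2uv^2 - 2u^2 - 2uv - 8/3v^2 + 5/2u + 8/3v.
  leading term uv^2: subtract (5/4v)·f_1 from -5/2uv^2 - 2u^2 - 2uv - 8/3v^2 + 5/2u + 8/3v → -25/4v^3 - 2u^2 - 7uv - 8/3v^2 + 5/2u + 107/12v
  leading term v^3: no divisor's leading term divides it; move -25/4v^3 to the remainder.
  leading term u^2: subtract (2/3)·f_2 from -2u^2 - 7uv - 8/3v^2 + 5/2u + 107/12v → -7uv - 8/3v^2 + 13/2u + 57/4v - 16/3
  leading term uv: subtract (7/2)·f_1 from -7uv - 8/3v^2 + 13/2u + 57/4v - 16/3 → -121/6v^2 - 15/2u + 57/4v + 73/6
  leading term v^2: no divisor's leading term divides it; move -121/6v^2 to the remainder.
  leading term u: no divisor's leading term divides it; move -15/2u to the remainder.
  leading term v: no divisor's leading term divides it; move 57/4v to the remainder.
  leading term 1: no divisor's leading term divides it; move 73/6 to the remainder.
  remainder -25/4v^3 - 121/6v^2 - 15/2u + 57/4v + 73/6 ≠ 0; add g_3 = -25/4v^3 - 121/6v^2 - 15/2u + 57/4v + 73/6 to the basis.

The other S-polynomials (S(f_1,g_3), S(f_2,g_3)) all reduce to 0 modulo the current basis, so we have a Gröbner basis.

G = {v^3 + 242/75v^2 + 6/5u - 57/25v - 146/75, u^2 + 2u + 8/3v - 8/3, uv - 5/2v^2 - 2u + 5/2}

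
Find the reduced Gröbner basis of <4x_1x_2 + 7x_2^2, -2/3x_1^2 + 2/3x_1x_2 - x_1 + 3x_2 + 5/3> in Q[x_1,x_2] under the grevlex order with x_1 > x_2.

f_1 = 4x_1x_2 + 7x_2^2, LT = x_1x_2.
f_2 = -2/3x_1^2 + 2/3x_1x_2 - x_1 + 3x_2 + 5/3, LT = x_1^2.

S(f_1,f_2): lcm = x_1^2x_2. S = 11/4x_1x_2^2 - 3/2x_1x_2 + 9/2x_2^2 + 5/2x_2.
  reduce S modulo (f_1, f_2):
  remainder -77/16x_2^3 + 57/8x_2^2 + 5/2x_2 ≠ 0; add g_3 = -77/16x_2^3 + 57/8x_2^2 + 5/2x_2 to the basis.

The other S-polynomials (S(f_1,g_3), S(f_2,g_3)) all reduce to 0 modulo the current basis, so we have a Gröbner basis.

G = {x_2^3 - 114/77x_2^2 - 40/77x_2, x_1^2 + 7/4x_2^2 + 3/2x_1 - 9/2x_2 - 5/2, x_1x_2 + 7/4x_2^2}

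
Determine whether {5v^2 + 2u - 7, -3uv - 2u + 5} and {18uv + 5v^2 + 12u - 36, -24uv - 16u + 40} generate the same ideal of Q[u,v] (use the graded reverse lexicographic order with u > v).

No, the ideals differ.

For a fixed monomial order, each ideal has a unique reduced Gröbner basis; comparing bases decides equality.
Buchberger on the first generating set:
f_1 = 5v^2 + 2u - 7, LT = v^2.
f_2 = -3uv - 2u + 5, LT = uv.

S(f_1,f_2): lcm = uv^2. S = 2/5u^2 - 2/3uv - 7/5u + 5/3v.
  leading term u^2: no divisor's leading term divides it; move 2/5u^2 to the remainder.
  leading term uv: subtract (2/9)·f_2 from -2/3uv - 7/5u + 5/3v → -43/45u + 5/3v - 10/9
  leading term u: no divisor's leading term divides it; move -43/45u to the remainder.
  leading term v: no divisor's leading term divides it; move 5/3v to the remainder.
  leading term 1: no divisor's leading term divides it; move -10/9 to the remainder.
  remainder 2/5u^2 - 43/45u + 5/3v - 10/9 ≠ 0; add g_3 = 2/5u^2 - 43/45u + 5/3v - 10/9 to the basis.

S(f_1,g_3): leading monomials are coprime, so the S-polynomial reduces to 0 (Buchberger's first criterion).
S(f_2,g_3): lcm = u^2v. S = 2/3u^2 + 43/18uv - 25/6v^2 - 5/3u + 25/9v.
  leading term u^2: subtract (5/3)·g_3 from 2/3u^2 + 43/18uv - 25/6v^2 - 5/3u + 25/9v → 43/18uv - 25/6v^2 - 2/27u + 50/27
  leading term uv: subtract (-43/54)·f_2 from 43/18uv - 25/6v^2 - 2/27u + 50/27 → -25/6v^2 - 5/3u + 35/6
  leading term v^2: subtract (-5/6)·f_1 from -25/6v^2 - 5/3u + 35/6 → 0
  remainder 0.

Every S-polynomial of the final basis reduces to 0, so we have a Gröbner basis.
Inter-reduce: drop elements whose leading term is divisible by another's, tail-reduce, and make monic.
Reduced Gröbner basis: {u^2 - 43/18u + 25/6v - 25/9, uv + 2/3u - 5/3, v^2 + 2/5u - 7/5}.

Buchberger on the second generating set:
h_1 = 18uv + 5v^2 + 12u - 36, LT = uv.
h_2 = -24uv - 16u + 40, LT = uv.

S(h_1,h_2): lcm = uv. S = 5/18v^2 - 1/3.
  leading term v^2: no divisor's leading term divides it; move 5/18v^2 to the remainder.
  leading term 1: no divisor's leading term divides it; move -1/3 to the remainder.
  remainder 5/18v^2 - 1/3 ≠ 0; add k_3 = 5/18v^2 - 1/3 to the basis.

S(h_1,k_3): lcm = uv^2. S = 5/18v^3 + 2/3uv + 6/5u - 2v.
  leading term v^3: subtract (v)·k_3 from 5/18v^3 + 2/3uv + 6/5u - 2v → 2/3uv + 6/5u - 5/3v
  leading term uv: subtract (1/27)·h_1 from 2/3uv + 6/5u - 5/3v → -5/27v^2 + 34/45u - 5/3v + 4/3
  leading term v^2: subtract (-2/3)·k_3 from -5/27v^2 + 34/45u - 5/3v + 4/3 → 34/45u - 5/3v + 10/9
  leading term u: no divisor's leading term divides it; move 34/45u to the remainder.
  leading term v: no divisor's leading term divides it; move -5/3v to the remainder.
  leading term 1: no divisor's leading term divides it; move 10/9 to the remainder.
  remainder 34/45u - 5/3v + 10/9 ≠ 0; add k_4 = 34/45u - 5/3v + 10/9 to the basis.

S(h_2,k_3): lcm = uv^2. S = 2/3uv + 6/5u - 5/3v.
  leading term uv: subtract (1/27)·h_1 from 2/3uv + 6/5u - 5/3v → -5/27v^2 + 34/45u - 5/3v + 4/3
  leading term v^2: subtract (-2/3)·k_3 from -5/27v^2 + 34/45u - 5/3v + 4/3 → 34/45u - 5/3v + 10/9
  leading term u: subtract (1)·k_4 from 34/45u - 5/3v + 10/9 → 0
  remainder 0.

S(h_1,k_4): lcm = uv. S = 380/153v^2 + 2/3u - 25/17v - 2.
  leading term v^2: subtract (152/17)·k_3 from 380/153v^2 + 2/3u - 25/17v - 2 → 2/3u - 25/17v + 50/51
  leading term u: subtract (15/17)·k_4 from 2/3u - 25/17v + 50/51 → 0
  remainder 0.

S(h_2,k_4): lcm = uv. S = 75/34v^2 + 2/3u - 25/17v - 5/3.
  leading term v^2: subtract (135/17)·k_3 from 75/34v^2 + 2/3u - 25/17v - 5/3 → 2/3u - 25/17v + 50/51
  leading term u: subtract (15/17)·k_4 from 2/3u - 25/17v + 50/51 → 0
  remainder 0.

S(k_3,k_4): leading monomials are coprime, so the S-polynomial reduces to 0 (Buchberger's first criterion).
Every S-polynomial of the final basis reduces to 0, so we have a Gröbner basis.
Inter-reduce: drop elements whose leading term is divisible by another's, tail-reduce, and make monic.
Reduced Gröbner basis: {v^2 - 6/5, u - 75/34v + 25/17}.

Since the reduced bases disagree, the two ideals are not the same.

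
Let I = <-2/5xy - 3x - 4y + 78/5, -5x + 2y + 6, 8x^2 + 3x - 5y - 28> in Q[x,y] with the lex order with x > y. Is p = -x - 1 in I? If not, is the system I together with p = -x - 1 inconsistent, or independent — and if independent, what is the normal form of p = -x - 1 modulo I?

Adjoining -x - 1 makes the ideal the whole ring: the system is inconsistent.

First compute the reduced Gröbner basis of I by Buchberger's algorithm.
f_1 = -2/5xy - 3x - 4y + 78/5, LT = xy.
f_2 = -5x + 2y + 6, LT = x.
f_3 = 8x^2 + 3x - 5y - 28, LT = x^2.

S(f_1,f_2): lcm = xy. S = 15/2x + 2/5y^2 + 56/5y - 39.
  reduce S modulo (f_1, f_2, f_3):
  remainder 2/5y^2 + 71/5y - 30 ≠ 0; add h_4 = 2/5y^2 + 71/5y - 30 to the basis.

S(f_1,f_3): lcm = x^2y. S = 15/2x^2 + 77/8xy - 39x + 5/8y^2 + 7/2y.
  reduce S modulo (f_1, f_2, f_3, h_4):
  remainder -3117/16y + 3117/8 ≠ 0; add h_5 = -3117/16y + 3117/8 to the basis.

The other S-polynomials (S(f_2,f_3), S(f_1,h_4), S(f_2,h_4), S(f_3,h_4), S(f_1,h_5), S(f_2,h_5), S(f_3,h_5), S(h_4,h_5)) all reduce to 0 modulo the current basis, so we have a Gröbner basis.
Inter-reduce: drop elements whose leading term is divisible by another's, tail-reduce, and make monic.
Reduced Gröbner basis: {x - 2, y - 2}.
Label its elements g_1 = x - 2, g_2 = y - 2.

Reduce p = -x - 1 modulo G:
  leading term x: subtract (-1)·g_1 from -x - 1 → -3
  leading term 1: no divisor's leading term divides it; move -3 to the remainder.
  normal form = -3.
The normal form is nonzero, so p ∉ I. Since p minus its normal form lies in I, I + (p) = I + (r) where r = -3; decide whether this ideal is the whole ring.
Here r = -3 is a nonzero constant, hence a unit: 1 ∈ I + (p), the Gröbner basis of I + (p) is {1}, and the enlarged system has no common solution — adjoining p is inconsistent.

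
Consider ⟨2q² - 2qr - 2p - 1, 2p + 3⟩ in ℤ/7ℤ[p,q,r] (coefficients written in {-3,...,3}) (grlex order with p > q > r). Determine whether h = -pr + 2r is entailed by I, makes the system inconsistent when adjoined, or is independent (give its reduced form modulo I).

First compute the reduced Gröbner basis of I by Buchberger's algorithm.
f_1 = 2q² - 2qr - 2p - 1, LT = q².
f_2 = 2p + 3, LT = p.

The S-polynomials (S(f_1,f_2)) all reduce to 0 modulo the current basis, so we have a Gröbner basis.
Inter-reduce: drop elements whose leading term is divisible by another's, tail-reduce, and make monic.
Reduced Gröbner basis: {q² - qr + 1, p - 2}.
Label its elements g_1 = q² - qr + 1, g_2 = p - 2.

Reduce h = -pr + 2r modulo G:
  leading term pr: subtract (-r)·g_2 from -pr + 2r → 0
  normal form = 0.
Since the normal form is 0, h ∈ I.

-pr + 2r lies in I (it reduces to 0).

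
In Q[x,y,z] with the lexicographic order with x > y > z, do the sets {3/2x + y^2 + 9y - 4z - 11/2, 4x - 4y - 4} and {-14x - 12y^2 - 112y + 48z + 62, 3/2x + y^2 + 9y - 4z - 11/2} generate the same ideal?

Yes, the ideals are equal.

Two ideals are equal iff their reduced Gröbner bases coincide (the reduced basis is unique for a fixed ordering).
Buchberger on the first generating set:
f_1 = 3/2x + y^2 + 9y - 4z - 11/2, LT = x.
f_2 = 4x - 4y - 4, LT = x.

S(f_1,f_2): lcm = x. S = 2/3y^2 + 7y - 8/3z - 8/3.
  reduce S modulo (f_1, f_2):
  remainder 2/3y^2 + 7y - 8/3z - 8/3 ≠ 0; add g_3 = 2/3y^2 + 7y - 8/3z - 8/3 to the basis.

The other S-polynomials (S(f_1,g_3), S(f_2,g_3)) all reduce to 0 modulo the current basis, so we have a Gröbner basis.
Inter-reduce: drop elements whose leading term is divisible by another's, tail-reduce, and make monic.
Reduced Gröbner basis: {x - y - 1, y^2 + 21/2y - 4z - 4}.

Buchberger on the second generating set:
h_1 = -14x - 12y^2 - 112y + 48z + 62, LT = x.
h_2 = 3/2x + y^2 + 9y - 4z - 11/2, LT = x.

S(h_1,h_2): lcm = x. S = 4/21y^2 + 2y - 16/21z - 16/21.
  reduce S modulo (h_1, h_2):
  remainder 4/21y^2 + 2y - 16/21z - 16/21 ≠ 0; add k_3 = 4/21y^2 + 2y - 16/21z - 16/21 to the basis.

The other S-polynomials (S(h_1,k_3), S(h_2,k_3)) all reduce to 0 modulo the current basis, so we have a Gröbner basis.
Inter-reduce: drop elements whose leading term is divisible by another's, tail-reduce, and make monic.
Reduced Gröbner basis: {x - y - 1, y^2 + 21/2y - 4z - 4}.

These coincide, so the ideals are equal.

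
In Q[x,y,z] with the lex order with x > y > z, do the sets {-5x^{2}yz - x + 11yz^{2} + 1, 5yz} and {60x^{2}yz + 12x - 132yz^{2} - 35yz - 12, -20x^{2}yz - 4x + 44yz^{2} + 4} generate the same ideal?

Yes, the ideals are equal.

For a fixed monomial order, each ideal has a unique reduced Gröbner basis; comparing bases decides equality.
Buchberger on the first generating set:
f_1 = -5x^{2}yz - x + 11yz^{2} + 1, LT = x^{2}yz.
f_2 = 5yz, LT = yz.

S(f_1,f_2): lcm = x^{2}yz. S = \tfrac{1}{5}x - \tfrac{11}{5}yz^{2} - \tfrac{1}{5}.
  reduce S modulo (f_1, f_2):
  remainder \tfrac{1}{5}x - \tfrac{1}{5} ≠ 0; add g_3 = \tfrac{1}{5}x - \tfrac{1}{5} to the basis.

The other S-polynomials (S(f_1,g_3), S(f_2,g_3)) all reduce to 0 modulo the current basis, so we have a Gröbner basis.
Inter-reduce: drop elements whose leading term is divisible by another's, tail-reduce, and make monic.
Reduced Gröbner basis: {x - 1, yz}.

Buchberger on the second generating set:
h_1 = 60x^{2}yz + 12x - 132yz^{2} - 35yz - 12, LT = x^{2}yz.
h_2 = -20x^{2}yz - 4x + 44yz^{2} + 4, LT = x^{2}yz.

S(h_1,h_2): lcm = x^{2}yz. S = -\tfrac{7}{12}yz.
  reduce S modulo (h_1, h_2):
  remainder -\tfrac{7}{12}yz ≠ 0; add k_3 = -\tfrac{7}{12}yz to the basis.

S(h_1,k_3): lcm = x^{2}yz. S = \tfrac{1}{5}x - \tfrac{11}{5}yz^{2} - \tfrac{7}{12}yz - \tfrac{1}{5}.
  reduce S modulo (h_1, h_2, k_3):
  remainder \tfrac{1}{5}x - \tfrac{1}{5} ≠ 0; add k_4 = \tfrac{1}{5}x - \tfrac{1}{5} to the basis.

The other S-polynomials (S(h_2,k_3), S(h_1,k_4), S(h_2,k_4), S(k_3,k_4)) all reduce to 0 modulo the current basis, so we have a Gröbner basis.
Inter-reduce: drop elements whose leading term is divisible by another's, tail-reduce, and make monic.
Reduced Gröbner basis: {x - 1, yz}.

The two bases agree; hence the ideals are identical.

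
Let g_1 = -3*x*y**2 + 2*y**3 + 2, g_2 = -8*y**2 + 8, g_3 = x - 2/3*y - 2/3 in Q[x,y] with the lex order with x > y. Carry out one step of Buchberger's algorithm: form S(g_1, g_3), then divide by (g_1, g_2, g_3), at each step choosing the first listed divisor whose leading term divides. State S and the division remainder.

lcm(LM(g_1), LM(g_3)) = x*y**2.
S = (lcm/LT(g_1))·g_1 − (lcm/LT(g_3))·g_3 = 2/3*y**2 - 2/3.
Reduce S modulo (g_1, g_2, g_3) in that order:
  leading term y**2: subtract (-1/12)·g_2 from 2/3*y**2 - 2/3 → 0
The remainder is 0, so this S-polynomial contributes no new basis element.
An S-polynomial is built so that the two leading terms cancel; whether anything survives reduction is exactly the Gröbner-basis criterion.

S(g_1, g_3) = 2/3*y**2 - 2/3; remainder on division = 0.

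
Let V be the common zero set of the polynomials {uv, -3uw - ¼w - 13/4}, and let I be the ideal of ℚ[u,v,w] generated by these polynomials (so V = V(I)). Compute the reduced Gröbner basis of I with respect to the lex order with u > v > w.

f_1 = uv, LT = uv.
f_2 = -3uw - ¼w - 13/4, LT = uw.

S(f_1,f_2): lcm = uvw. S = -1/12vw - 13/12v.
  leading term vw: no divisor's leading term divides it; move -1/12vw to the remainder.
  leading term v: no divisor's leading term divides it; move -13/12v to the remainder.
  remainder -1/12vw - 13/12v ≠ 0; add g_3 = -1/12vw - 13/12v to the basis.

The other S-polynomials (S(f_1,g_3), S(f_2,g_3)) all reduce to 0 modulo the current basis, so we have a Gröbner basis.

G = {uv, uw + 1/12w + 13/12, vw + 13v}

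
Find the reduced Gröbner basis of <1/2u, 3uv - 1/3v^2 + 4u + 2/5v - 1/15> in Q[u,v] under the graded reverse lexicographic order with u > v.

G = {v^2 - 6/5v + 1/5, u}

Buchberger's algorithm terminates because the ascending chain of leading-term ideals stabilizes.

f_1 = 1/2u, LT = u.
f_2 = 3uv - 1/3v^2 + 4u + 2/5v - 1/15, LT = uv.

S(f_1,f_2): lcm = uv. S = 1/9v^2 - 4/3u - 2/15v + 1/45.
  reduce S modulo (f_1, f_2):
  remainder 1/9v^2 - 2/15v + 1/45 ≠ 0; add g_3 = 1/9v^2 - 2/15v + 1/45 to the basis.

The other S-polynomials (S(f_1,g_3), S(f_2,g_3)) all reduce to 0 modulo the current basis, so we have a Gröbner basis.
Inter-reduce: drop elements whose leading term is divisible by another's, tail-reduce, and make monic.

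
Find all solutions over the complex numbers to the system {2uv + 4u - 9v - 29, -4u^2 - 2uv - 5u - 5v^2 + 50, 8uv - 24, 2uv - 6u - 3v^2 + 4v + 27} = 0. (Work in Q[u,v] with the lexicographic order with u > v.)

{(-1, -3)}

Compute a lex Gröbner basis by Buchberger's algorithm.
f_1 = 2uv + 4u - 9v - 29, LT = uv.
f_2 = -4u^2 - 2uv - 5u - 5v^2 + 50, LT = u^2.
f_3 = 8uv - 24, LT = uv.
f_4 = 2uv - 6u - 3v^2 + 4v + 27, LT = uv.

S(f_1,f_2): lcm = u^2v. S = 2u^2 - 1/2uv^2 - 23/4uv - 29/2u - 5/4v^3 + 25/2v.
  leading term u^2: subtract (-1/2)·f_2 from 2u^2 - 1/2uv^2 - 23/4uv - 29/2u - 5/4v^3 + 25/2v → -1/2uv^2 - 27/4uv - 17u - 5/4v^3 - 5/2v^2 + 25/2v + 25
  leading term uv^2: subtract (-1/4v)·f_1 from -1/2uv^2 - 27/4uv - 17u - 5/4v^3 - 5/2v^2 + 25/2v + 25 → -23/4uv - 17u - 5/4v^3 - 19/4v^2 + 21/4v + 25
  leading term uv: subtract (-23/8)·f_1 from -23/4uv - 17u - 5/4v^3 - 19/4v^2 + 21/4v + 25 → -11/2u - 5/4v^3 - 19/4v^2 - 165/8v - 467/8
  leading term u: no divisor's leading term divides it; move -11/2u to the remainder.
  leading term v^3: no divisor's leading term divides it; move -5/4v^3 to the remainder.
  leading term v^2: no divisor's leading term divides it; move -19/4v^2 to the remainder.
  leading term v: no divisor's leading term divides it; move -165/8v to the remainder.
  leading term 1: no divisor's leading term divides it; move -467/8 to the remainder.
  remainder -11/2u - 5/4v^3 - 19/4v^2 - 165/8v - 467/8 ≠ 0; add h_5 = -11/2u - 5/4v^3 - 19/4v^2 - 165/8v - 467/8 to the basis.

S(f_1,f_3): lcm = uv. S = 2u - 9/2v - 23/2.
  leading term u: subtract (-4/11)·h_5 from 2u - 9/2v - 23/2 → -5/11v^3 - 19/11v^2 - 12v - 360/11
  leading term v^3: no divisor's leading term divides it; move -5/11v^3 to the remainder.
  leading term v^2: no divisor's leading term divides it; move -19/11v^2 to the remainder.
  leading term v: no divisor's leading term divides it; move -12v to the remainder.
  leading term 1: no divisor's leading term divides it; move -360/11 to the remainder.
  remainder -5/11v^3 - 19/11v^2 - 12v - 360/11 ≠ 0; add h_6 = -5/11v^3 - 19/11v^2 - 12v - 360/11 to the basis.

S(f_1,f_4): lcm = uv. S = 5u + 3/2v^2 - 13/2v - 28.
  leading term u: subtract (-10/11)·h_5 from 5u + 3/2v^2 - 13/2v - 28 → -25/22v^3 - 31/11v^2 - 101/4v - 3567/44
  leading term v^3: subtract (5/2)·h_6 from -25/22v^3 - 31/11v^2 - 101/4v - 3567/44 → 3/2v^2 + 19/4v + 3/4
  leading term v^2: no divisor's leading term divides it; move 3/2v^2 to the remainder.
  leading term v: no divisor's leading term divides it; move 19/4v to the remainder.
  leading term 1: no divisor's leading term divides it; move 3/4 to the remainder.
  remainder 3/2v^2 + 19/4v + 3/4 ≠ 0; add h_7 = 3/2v^2 + 19/4v + 3/4 to the basis.

S(f_2,f_3): lcm = u^2v. S = 1/2uv^2 + 5/4uv + 3u + 5/4v^3 - 25/2v.
  leading term uv^2: subtract (1/4v)·f_1 from 1/2uv^2 + 5/4uv + 3u + 5/4v^3 - 25/2v → 1/4uv + 3u + 5/4v^3 + 9/4v^2 - 21/4v
  leading term uv: subtract (1/8)·f_1 from 1/4uv + 3u + 5/4v^3 + 9/4v^2 - 21/4v → 5/2u + 5/4v^3 + 9/4v^2 - 33/8v + 29/8
  leading term u: subtract (-5/11)·h_5 from 5/2u + 5/4v^3 + 9/4v^2 - 33/8v + 29/8 → 15/22v^3 + 1/11v^2 - 27/2v - 252/11
  leading term v^3: subtract (-3/2)·h_6 from 15/22v^3 + 1/11v^2 - 27/2v - 252/11 → -5/2v^2 - 63/2v - 72
  leading term v^2: subtract (-5/3)·h_7 from -5/2v^2 - 63/2v - 72 → -283/12v - 283/4
  leading term v: no divisor's leading term divides it; move -283/12v to the remainder.
  leading term 1: no divisor's leading term divides it; move -283/4 to the remainder.
  remainder -283/12v - 283/4 ≠ 0; add h_8 = -283/12v - 283/4 to the basis.

The other S-polynomials (S(f_2,f_4), S(f_3,f_4), S(f_1,h_5), S(f_2,h_5), S(f_3,h_5), S(f_4,h_5), S(f_1,h_6), S(f_2,h_6), S(f_3,h_6), S(f_4,h_6), S(h_5,h_6), S(f_1,h_7), S(f_2,h_7), S(f_3,h_7), S(f_4,h_7), S(h_5,h_7), S(h_6,h_7), S(f_1,h_8), S(f_2,h_8), S(f_3,h_8), S(f_4,h_8), S(h_5,h_8), S(h_6,h_8), S(h_7,h_8)) all reduce to 0 modulo the current basis, so we have a Gröbner basis.
Inter-reduce: drop elements whose leading term is divisible by another's, tail-reduce, and make monic.
Reduced Gröbner basis: {u + 1, v + 3}.

From the last basis element, v + 3 = 0, so v takes values in {-3}. Each choice, substituted upward through the basis, yields the corresponding point(s) of the solution set.
  v = -3: the earlier basis element becomes u + 1 = 0, giving u = -1 — point (-1, -3).
Substituting each solution back into the original system confirms all equations vanish.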